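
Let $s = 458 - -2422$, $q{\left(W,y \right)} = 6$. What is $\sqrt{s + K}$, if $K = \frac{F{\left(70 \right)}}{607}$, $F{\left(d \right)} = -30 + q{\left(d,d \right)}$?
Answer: $\frac{26 \sqrt{1569702}}{607} \approx 53.665$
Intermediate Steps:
$F{\left(d \right)} = -24$ ($F{\left(d \right)} = -30 + 6 = -24$)
$s = 2880$ ($s = 458 + 2422 = 2880$)
$K = - \frac{24}{607} \approx -0.039539$
$\sqrt{s + K} = \sqrt{2880 - \frac{24}{607}} = \sqrt{\frac{1748136}{607}} = \frac{26 \sqrt{1569702}}{607}$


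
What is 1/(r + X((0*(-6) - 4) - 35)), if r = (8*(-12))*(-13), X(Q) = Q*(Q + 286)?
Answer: -1/8385 ≈ -0.00011926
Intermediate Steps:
X(Q) = Q*(286 + Q)
r = 1248 (r = -96*(-13) = 1248)
1/(r + X((0*(-6) - 4) - 35)) = 1/(1248 + ((0*(-6) - 4) - 35)*(286 + ((0*(-6) - 4) - 35))) = 1/(1248 + ((0 - 4) - 35)*(286 + ((0 - 4) - 35))) = 1/(1248 + (-4 - 35)*(286 + (-4 - 35))) = 1/(1248 - 39*(286 - 39)) = 1/(1248 - 39*247) = 1/(1248 - 9633) = 1/(-8385) = -1/8385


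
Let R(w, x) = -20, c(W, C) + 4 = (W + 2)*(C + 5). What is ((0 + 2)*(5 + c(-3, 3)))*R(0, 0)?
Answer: 280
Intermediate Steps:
c(W, C) = -4 + (2 + W)*(5 + C) (c(W, C) = -4 + (W + 2)*(C + 5) = -4 + (2 + W)*(5 + C))
((0 + 2)*(5 + c(-3, 3)))*R(0, 0) = ((0 + 2)*(5 + (6 + 2*3 + 5*(-3) + 3*(-3))))*(-20) = (2*(5 + (6 + 6 - 15 - 9)))*(-20) = (2*(5 - 12))*(-20) = (2*(-7))*(-20) = -14*(-20) = 280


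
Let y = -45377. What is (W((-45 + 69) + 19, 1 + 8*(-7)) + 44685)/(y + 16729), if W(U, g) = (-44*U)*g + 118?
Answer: -148863/28648 ≈ -5.1963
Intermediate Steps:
W(U, g) = 118 - 44*U*g (W(U, g) = -44*U*g + 118 = 118 - 44*U*g)
(W((-45 + 69) + 19, 1 + 8*(-7)) + 44685)/(y + 16729) = ((118 - 44*((-45 + 69) + 19)*(1 + 8*(-7))) + 44685)/(-45377 + 16729) = ((118 - 44*(24 + 19)*(1 - 56)) + 44685)/(-28648) = ((118 - 44*43*(-55)) + 44685)*(-1/28648) = ((118 + 104060) + 44685)*(-1/28648) = (104178 + 44685)*(-1/28648) = 148863*(-1/28648) = -148863/28648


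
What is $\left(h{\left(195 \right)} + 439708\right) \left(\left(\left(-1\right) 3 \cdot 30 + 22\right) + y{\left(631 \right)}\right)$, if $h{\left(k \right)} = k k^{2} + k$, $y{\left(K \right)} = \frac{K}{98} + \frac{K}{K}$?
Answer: $- \frac{23309053715}{49} \approx -4.757 \cdot 10^{8}$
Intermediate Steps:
$y{\left(K \right)} = 1 + \frac{K}{98}$ ($y{\left(K \right)} = K \frac{1}{98} + 1 = \frac{K}{98} + 1 = 1 + \frac{K}{98}$)
$h{\left(k \right)} = k + k^{3}$ ($h{\left(k \right)} = k^{3} + k = k + k^{3}$)
$\left(h{\left(195 \right)} + 439708\right) \left(\left(\left(-1\right) 3 \cdot 30 + 22\right) + y{\left(631 \right)}\right) = \left(\left(195 + 195^{3}\right) + 439708\right) \left(\left(\left(-1\right) 3 \cdot 30 + 22\right) + \left(1 + \frac{1}{98} \cdot 631\right)\right) = \left(\left(195 + 7414875\right) + 439708\right) \left(\left(\left(-3\right) 30 + 22\right) + \left(1 + \frac{631}{98}\right)\right) = \left(7415070 + 439708\right) \left(\left(-90 + 22\right) + \frac{729}{98}\right) = 7854778 \left(-68 + \frac{729}{98}\right) = 7854778 \left(- \frac{5935}{98}\right) = - \frac{23309053715}{49}$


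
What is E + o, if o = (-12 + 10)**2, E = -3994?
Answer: -3990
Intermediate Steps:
o = 4 (o = (-2)**2 = 4)
E + o = -3994 + 4 = -3990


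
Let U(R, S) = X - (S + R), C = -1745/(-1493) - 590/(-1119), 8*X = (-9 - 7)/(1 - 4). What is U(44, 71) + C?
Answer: -188179402/1670667 ≈ -112.64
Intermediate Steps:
X = ⅔ (X = ((-9 - 7)/(1 - 4))/8 = (-16/(-3))/8 = (-16*(-⅓))/8 = (⅛)*(16/3) = ⅔ ≈ 0.66667)
C = 2833525/1670667 (C = -1745*(-1/1493) - 590*(-1/1119) = 1745/1493 + 590/1119 = 2833525/1670667 ≈ 1.6960)
U(R, S) = ⅔ - R - S (U(R, S) = ⅔ - (S + R) = ⅔ - (R + S) = ⅔ + (-R - S) = ⅔ - R - S)
U(44, 71) + C = (⅔ - 1*44 - 1*71) + 2833525/1670667 = (⅔ - 44 - 71) + 2833525/1670667 = -343/3 + 2833525/1670667 = -188179402/1670667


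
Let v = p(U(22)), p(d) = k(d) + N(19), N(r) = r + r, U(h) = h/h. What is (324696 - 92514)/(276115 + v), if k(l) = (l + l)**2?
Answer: 232182/276157 ≈ 0.84076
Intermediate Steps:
k(l) = 4*l**2 (k(l) = (2*l)**2 = 4*l**2)
U(h) = 1
N(r) = 2*r
p(d) = 38 + 4*d**2 (p(d) = 4*d**2 + 2*19 = 4*d**2 + 38 = 38 + 4*d**2)
v = 42 (v = 38 + 4*1**2 = 38 + 4*1 = 38 + 4 = 42)
(324696 - 92514)/(276115 + v) = (324696 - 92514)/(276115 + 42) = 232182/276157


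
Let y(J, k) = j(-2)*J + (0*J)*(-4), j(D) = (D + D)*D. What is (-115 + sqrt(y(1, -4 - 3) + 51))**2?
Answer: (115 - sqrt(59))**2 ≈ 11517.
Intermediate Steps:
j(D) = 2*D**2 (j(D) = (2*D)*D = 2*D**2)
y(J, k) = 8*J (y(J, k) = (2*(-2)**2)*J + (0*J)*(-4) = (2*4)*J + 0*(-4) = 8*J + 0 = 8*J)
(-115 + sqrt(y(1, -4 - 3) + 51))**2 = (-115 + sqrt(8*1 + 51))**2 = (-115 + sqrt(8 + 51))**2 = (-115 + sqrt(59))**2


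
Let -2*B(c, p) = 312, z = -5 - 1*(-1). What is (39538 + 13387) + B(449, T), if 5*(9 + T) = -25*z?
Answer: 52769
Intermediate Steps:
z = -4 (z = -5 + 1 = -4)
T = 11 (T = -9 + (-25*(-4))/5 = -9 + (⅕)*100 = -9 + 20 = 11)
B(c, p) = -156 (B(c, p) = -½*312 = -156)
(39538 + 13387) + B(449, T) = (39538 + 13387) - 156 = 52925 - 156 = 52769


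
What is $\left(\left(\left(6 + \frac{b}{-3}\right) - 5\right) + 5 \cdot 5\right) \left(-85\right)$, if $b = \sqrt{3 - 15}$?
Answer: $-2210 + \frac{170 i \sqrt{3}}{3} \approx -2210.0 + 98.15 i$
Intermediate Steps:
$b = 2 i \sqrt{3}$ ($b = \sqrt{3 - 15} = \sqrt{-12} = 2 i \sqrt{3} \approx 3.4641 i$)
$\left(\left(\left(6 + \frac{b}{-3}\right) - 5\right) + 5 \cdot 5\right) \left(-85\right) = \left(\left(\left(6 + \frac{2 i \sqrt{3}}{-3}\right) - 5\right) + 5 \cdot 5\right) \left(-85\right) = \left(\left(\left(6 + 2 i \sqrt{3} \left(- \frac{1}{3}\right)\right) - 5\right) + 25\right) \left(-85\right) = \left(\left(\left(6 - \frac{2 i \sqrt{3}}{3}\right) - 5\right) + 25\right) \left(-85\right) = \left(\left(1 - \frac{2 i \sqrt{3}}{3}\right) + 25\right) \left(-85\right) = \left(26 - \frac{2 i \sqrt{3}}{3}\right) \left(-85\right) = -2210 + \frac{170 i \sqrt{3}}{3}$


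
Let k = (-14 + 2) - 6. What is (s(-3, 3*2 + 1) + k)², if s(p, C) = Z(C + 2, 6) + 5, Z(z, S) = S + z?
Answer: 4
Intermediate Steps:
k = -18 (k = -12 - 6 = -18)
s(p, C) = 13 + C (s(p, C) = (6 + (C + 2)) + 5 = (6 + (2 + C)) + 5 = (8 + C) + 5 = 13 + C)
(s(-3, 3*2 + 1) + k)² = ((13 + (3*2 + 1)) - 18)² = ((13 + (6 + 1)) - 18)² = ((13 + 7) - 18)² = (20 - 18)² = 2² = 4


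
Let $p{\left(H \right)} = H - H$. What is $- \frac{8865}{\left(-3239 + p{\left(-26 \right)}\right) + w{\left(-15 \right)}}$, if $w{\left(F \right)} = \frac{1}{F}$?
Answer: $\frac{132975}{48586} \approx 2.7369$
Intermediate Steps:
$p{\left(H \right)} = 0$
$- \frac{8865}{\left(-3239 + p{\left(-26 \right)}\right) + w{\left(-15 \right)}} = - \frac{8865}{\left(-3239 + 0\right) + \frac{1}{-15}} = - \frac{8865}{-3239 - \frac{1}{15}} = - \frac{8865}{- \frac{48586}{15}} = \left(-8865\right) \left(- \frac{15}{48586}\right) = \frac{132975}{48586}$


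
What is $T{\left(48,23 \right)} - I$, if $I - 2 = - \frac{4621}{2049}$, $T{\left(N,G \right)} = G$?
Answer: $\frac{47650}{2049} \approx 23.255$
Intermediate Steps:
$I = - \frac{523}{2049}$ ($I = 2 - \frac{4621}{2049} = - \frac{523}{2049} \approx -0.25525$)
$T{\left(48,23 \right)} - I = 23 - - \frac{523}{2049} = 23 + \frac{523}{2049} = \frac{47650}{2049}$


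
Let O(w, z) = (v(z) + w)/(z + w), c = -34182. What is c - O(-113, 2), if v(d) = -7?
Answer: -1264774/37 ≈ -34183.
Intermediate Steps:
O(w, z) = (-7 + w)/(w + z) (O(w, z) = (-7 + w)/(z + w) = (-7 + w)/(w + z))
c - O(-113, 2) = -34182 - (-7 - 113)/(-113 + 2) = -34182 - (-120)/(-111) = -34182 - (-1)*(-120)/111 = -34182 - 1*40/37 = -34182 - 40/37 = -1264774/37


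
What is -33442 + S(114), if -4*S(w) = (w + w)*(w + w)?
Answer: -46438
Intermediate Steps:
S(w) = -w² (S(w) = -(w + w)*(w + w)/4 = -2*w*2*w/4 = -w²)
-33442 + S(114) = -33442 - 1*114² = -33442 - 1*12996 = -33442 - 12996 = -46438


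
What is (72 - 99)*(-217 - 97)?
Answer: 8478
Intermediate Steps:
(72 - 99)*(-217 - 97) = -27*(-314) = 8478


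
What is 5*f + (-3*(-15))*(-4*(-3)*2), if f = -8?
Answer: 1040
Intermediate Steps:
5*f + (-3*(-15))*(-4*(-3)*2) = 5*(-8) + (-3*(-15))*(-4*(-3)*2) = -40 + 45*(12*2) = -40 + 45*24 = -40 + 1080 = 1040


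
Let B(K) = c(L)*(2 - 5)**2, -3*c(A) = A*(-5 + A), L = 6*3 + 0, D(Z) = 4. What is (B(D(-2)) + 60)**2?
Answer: 412164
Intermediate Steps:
L = 18 (L = 18 + 0 = 18)
c(A) = -A*(-5 + A)/3
B(K) = -702 (B(K) = ((1/3)*18*(5 - 1*18))*(2 - 5)**2 = ((1/3)*18*(5 - 18))*(-3)**2 = ((1/3)*18*(-13))*9 = -78*9 = -702)
(B(D(-2)) + 60)**2 = (-702 + 60)**2 = (-642)**2 = 412164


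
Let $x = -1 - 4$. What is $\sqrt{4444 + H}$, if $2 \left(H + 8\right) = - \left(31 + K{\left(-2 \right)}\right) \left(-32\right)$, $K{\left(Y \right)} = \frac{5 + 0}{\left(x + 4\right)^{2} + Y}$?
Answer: $2 \sqrt{1213} \approx 69.656$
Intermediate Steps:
$x = -5$
$K{\left(Y \right)} = \frac{5}{1 + Y}$ ($K{\left(Y \right)} = \frac{5 + 0}{\left(-5 + 4\right)^{2} + Y} = \frac{5}{\left(-1\right)^{2} + Y} = \frac{5}{1 + Y}$)
$H = 408$ ($H = -8 + \frac{\left(-1\right) \left(31 + \frac{5}{1 - 2}\right) \left(-32\right)}{2} = -8 + \frac{\left(-1\right) \left(31 + \frac{5}{-1}\right) \left(-32\right)}{2} = -8 + \frac{\left(-1\right) \left(31 + 5 \left(-1\right)\right) \left(-32\right)}{2} = -8 + \frac{\left(-1\right) \left(31 - 5\right) \left(-32\right)}{2} = -8 + \frac{\left(-1\right) 26 \left(-32\right)}{2} = -8 + \frac{\left(-1\right) \left(-832\right)}{2} = -8 + \frac{1}{2} \cdot 832 = -8 + 416 = 408$)
$\sqrt{4444 + H} = \sqrt{4444 + 408} = \sqrt{4852} = 2 \sqrt{1213}$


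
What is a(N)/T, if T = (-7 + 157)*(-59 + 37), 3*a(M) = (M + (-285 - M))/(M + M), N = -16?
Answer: -19/21120 ≈ -0.00089962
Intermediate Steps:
a(M) = -95/(2*M) (a(M) = ((M + (-285 - M))/(M + M))/3 = (-285*1/(2*M))/3 = (-285/(2*M))/3 = -95/(2*M))
T = -3300 (T = 150*(-22) = -3300)
a(N)/T = -95/2/(-16)/(-3300) = -95/2*(-1/16)*(-1/3300) = (95/32)*(-1/3300) = -19/21120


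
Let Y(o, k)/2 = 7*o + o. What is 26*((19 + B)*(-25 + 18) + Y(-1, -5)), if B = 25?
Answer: -8424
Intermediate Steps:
Y(o, k) = 16*o (Y(o, k) = 2*(7*o + o) = 2*(8*o) = 16*o)
26*((19 + B)*(-25 + 18) + Y(-1, -5)) = 26*((19 + 25)*(-25 + 18) + 16*(-1)) = 26*(44*(-7) - 16) = 26*(-308 - 16) = 26*(-324) = -8424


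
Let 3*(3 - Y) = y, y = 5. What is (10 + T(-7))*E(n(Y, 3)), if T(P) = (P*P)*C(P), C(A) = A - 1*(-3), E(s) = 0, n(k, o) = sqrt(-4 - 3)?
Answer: 0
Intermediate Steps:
Y = 4/3 (Y = 3 - 1/3*5 = 3 - 5/3 = 4/3 ≈ 1.3333)
n(k, o) = I*sqrt(7) (n(k, o) = sqrt(-7) = I*sqrt(7))
C(A) = 3 + A (C(A) = A + 3 = 3 + A)
T(P) = P**2*(3 + P) (T(P) = (P*P)*(3 + P) = P**2*(3 + P))
(10 + T(-7))*E(n(Y, 3)) = (10 + (-7)**2*(3 - 7))*0 = (10 + 49*(-4))*0 = (10 - 196)*0 = -186*0 = 0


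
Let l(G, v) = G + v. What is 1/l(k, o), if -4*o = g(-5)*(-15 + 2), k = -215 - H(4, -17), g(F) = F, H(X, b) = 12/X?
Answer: -4/937 ≈ -0.0042689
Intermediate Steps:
k = -218 (k = -215 - 12/4 = -215 - 1*3 = -215 - 3 = -218)
o = -65/4 (o = -(-5)*(-15 + 2)/4 = -(-5)*(-13)/4 = -¼*65 = -65/4 ≈ -16.250)
1/l(k, o) = 1/(-218 - 65/4) = 1/(-937/4) = -4/937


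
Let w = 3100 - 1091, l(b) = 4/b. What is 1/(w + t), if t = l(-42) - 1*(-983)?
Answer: 21/62830 ≈ 0.00033424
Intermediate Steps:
w = 2009
t = 20641/21 (t = 4/(-42) - 1*(-983) = 4*(-1/42) + 983 = -2/21 + 983 = 20641/21 ≈ 982.90)
1/(w + t) = 1/(2009 + 20641/21) = 1/(62830/21) = 21/62830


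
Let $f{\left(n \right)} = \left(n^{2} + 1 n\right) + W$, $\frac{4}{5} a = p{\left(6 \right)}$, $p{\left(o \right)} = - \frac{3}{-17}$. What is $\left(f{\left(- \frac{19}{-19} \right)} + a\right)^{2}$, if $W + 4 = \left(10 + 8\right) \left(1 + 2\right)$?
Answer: $\frac{12609601}{4624} \approx 2727.0$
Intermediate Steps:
$p{\left(o \right)} = \frac{3}{17}$ ($p{\left(o \right)} = \left(-3\right) \left(- \frac{1}{17}\right) = \frac{3}{17}$)
$W = 50$ ($W = -4 + \left(10 + 8\right) \left(1 + 2\right) = -4 + 18 \cdot 3 = -4 + 54 = 50$)
$a = \frac{15}{68}$ ($a = \frac{5}{4} \cdot \frac{3}{17} = \frac{15}{68} \approx 0.22059$)
$f{\left(n \right)} = 50 + n + n^{2}$ ($f{\left(n \right)} = \left(n^{2} + 1 n\right) + 50 = \left(n^{2} + n\right) + 50 = \left(n + n^{2}\right) + 50 = 50 + n + n^{2}$)
$\left(f{\left(- \frac{19}{-19} \right)} + a\right)^{2} = \left(\left(50 - \frac{19}{-19} + \left(- \frac{19}{-19}\right)^{2}\right) + \frac{15}{68}\right)^{2} = \left(\left(50 - -1 + \left(\left(-19\right) \left(- \frac{1}{19}\right)\right)^{2}\right) + \frac{15}{68}\right)^{2} = \left(\left(50 + 1 + 1^{2}\right) + \frac{15}{68}\right)^{2} = \left(\left(50 + 1 + 1\right) + \frac{15}{68}\right)^{2} = \left(52 + \frac{15}{68}\right)^{2} = \left(\frac{3551}{68}\right)^{2} = \frac{12609601}{4624}$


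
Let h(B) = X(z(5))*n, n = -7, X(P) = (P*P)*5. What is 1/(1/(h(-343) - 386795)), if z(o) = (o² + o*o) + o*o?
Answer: -583670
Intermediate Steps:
z(o) = 3*o² (z(o) = (o² + o²) + o² = 2*o² + o² = 3*o²)
X(P) = 5*P² (X(P) = P²*5 = 5*P²)
h(B) = -196875 (h(B) = (5*(3*5²)²)*(-7) = (5*(3*25)²)*(-7) = (5*75²)*(-7) = (5*5625)*(-7) = 28125*(-7) = -196875)
1/(1/(h(-343) - 386795)) = 1/(1/(-196875 - 386795)) = 1/(1/(-583670)) = 1/(-1/583670) = -583670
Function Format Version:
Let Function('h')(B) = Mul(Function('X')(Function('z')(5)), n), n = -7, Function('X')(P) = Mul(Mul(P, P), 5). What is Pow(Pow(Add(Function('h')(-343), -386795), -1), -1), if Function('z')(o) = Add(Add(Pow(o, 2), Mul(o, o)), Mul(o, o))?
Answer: -583670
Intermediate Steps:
Function('z')(o) = Mul(3, Pow(o, 2)) (Function('z')(o) = Add(Add(Pow(o, 2), Pow(o, 2)), Pow(o, 2)) = Add(Mul(2, Pow(o, 2)), Pow(o, 2)) = Mul(3, Pow(o, 2)))
Function('X')(P) = Mul(5, Pow(P, 2)) (Function('X')(P) = Mul(Pow(P, 2), 5) = Mul(5, Pow(P, 2)))
Function('h')(B) = -196875 (Function('h')(B) = Mul(Mul(5, Pow(Mul(3, Pow(5, 2)), 2)), -7) = Mul(Mul(5, Pow(Mul(3, 25), 2)), -7) = Mul(Mul(5, Pow(75, 2)), -7) = Mul(Mul(5, 5625), -7) = Mul(28125, -7) = -196875)
Pow(Pow(Add(Function('h')(-343), -386795), -1), -1) = Pow(Pow(Add(-196875, -386795), -1), -1) = Pow(Pow(-583670, -1), -1) = Pow(Rational(-1, 583670), -1) = -583670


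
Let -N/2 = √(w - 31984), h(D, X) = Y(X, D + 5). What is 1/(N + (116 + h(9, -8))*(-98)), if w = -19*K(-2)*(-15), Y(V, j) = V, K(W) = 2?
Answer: I/(2*(√31414 - 5292*I)) ≈ -9.4376e-5 + 3.1609e-6*I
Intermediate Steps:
w = 570 (w = -19*2*(-15) = -38*(-15) = 570)
h(D, X) = X
N = -2*I*√31414 (N = -2*√(570 - 31984) = -2*I*√31414 ≈ -354.48*I)
1/(N + (116 + h(9, -8))*(-98)) = 1/(-2*I*√31414 + (116 - 8)*(-98)) = 1/(-2*I*√31414 + 108*(-98)) = 1/(-2*I*√31414 - 10584) = 1/(-10584 - 2*I*√31414)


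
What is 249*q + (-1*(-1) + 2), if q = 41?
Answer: 10212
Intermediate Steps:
249*q + (-1*(-1) + 2) = 249*41 + (-1*(-1) + 2) = 10209 + (1 + 2) = 10209 + 3 = 10212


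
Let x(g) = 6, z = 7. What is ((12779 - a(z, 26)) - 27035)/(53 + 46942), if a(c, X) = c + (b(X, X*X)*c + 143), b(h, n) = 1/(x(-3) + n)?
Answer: -9824899/32050590 ≈ -0.30654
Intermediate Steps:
b(h, n) = 1/(6 + n)
a(c, X) = 143 + c + c/(6 + X²) (a(c, X) = c + (c/(6 + X*X) + 143) = c + (c/(6 + X²) + 143) = c + (143 + c/(6 + X²)) = 143 + c + c/(6 + X²))
((12779 - a(z, 26)) - 27035)/(53 + 46942) = ((12779 - (7 + (6 + 26²)*(143 + 7))/(6 + 26²)) - 27035)/(53 + 46942) = ((12779 - (7 + (6 + 676)*150)/(6 + 676)) - 27035)/46995 = ((12779 - (7 + 682*150)/682) - 27035)*(1/46995) = ((12779 - (7 + 102300)/682) - 27035)*(1/46995) = ((12779 - 102307/682) - 27035)*(1/46995) = (8612971/682 - 27035)*(1/46995) = -9824899/682*1/46995 = -9824899/32050590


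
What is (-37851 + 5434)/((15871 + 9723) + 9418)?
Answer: -32417/35012 ≈ -0.92588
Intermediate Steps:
(-37851 + 5434)/((15871 + 9723) + 9418) = -32417/(25594 + 9418) = -32417/35012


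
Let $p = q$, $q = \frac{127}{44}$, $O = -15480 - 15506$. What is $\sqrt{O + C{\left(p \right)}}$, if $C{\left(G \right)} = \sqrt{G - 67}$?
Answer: $\frac{\sqrt{-14997224 + 22 i \sqrt{31031}}}{22} \approx 0.022744 + 176.03 i$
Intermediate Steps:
$O = -30986$ ($O = -15480 - 15506 = -30986$)
$q = \frac{127}{44}$ ($q = 127 \cdot \frac{1}{44} = \frac{127}{44} \approx 2.8864$)
$p = \frac{127}{44} \approx 2.8864$
$C{\left(G \right)} = \sqrt{-67 + G}$
$\sqrt{O + C{\left(p \right)}} = \sqrt{-30986 + \sqrt{-67 + \frac{127}{44}}} = \sqrt{-30986 + \sqrt{- \frac{2821}{44}}} = \sqrt{-30986 + \frac{i \sqrt{31031}}{22}}$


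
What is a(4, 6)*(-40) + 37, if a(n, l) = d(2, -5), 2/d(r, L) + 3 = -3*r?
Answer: 413/9 ≈ 45.889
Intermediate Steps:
d(r, L) = 2/(-3 - 3*r)
a(n, l) = -2/9 (a(n, l) = -2/(3 + 3*2) = -2/(3 + 6) = -2/9)
a(4, 6)*(-40) + 37 = -2/9*(-40) + 37 = 80/9 + 37 = 413/9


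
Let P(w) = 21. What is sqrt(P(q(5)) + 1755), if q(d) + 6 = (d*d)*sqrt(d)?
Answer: 4*sqrt(111) ≈ 42.143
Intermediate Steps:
q(d) = -6 + d**(5/2) (q(d) = -6 + (d*d)*sqrt(d) = -6 + d**2*sqrt(d) = -6 + d**(5/2))
sqrt(P(q(5)) + 1755) = sqrt(21 + 1755) = sqrt(1776) = 4*sqrt(111)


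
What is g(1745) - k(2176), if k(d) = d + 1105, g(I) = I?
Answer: -1536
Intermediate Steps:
k(d) = 1105 + d
g(1745) - k(2176) = 1745 - (1105 + 2176) = 1745 - 1*3281 = 1745 - 3281 = -1536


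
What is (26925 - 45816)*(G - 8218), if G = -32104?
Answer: 761722902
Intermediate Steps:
(26925 - 45816)*(G - 8218) = (26925 - 45816)*(-32104 - 8218) = -18891*(-40322) = 761722902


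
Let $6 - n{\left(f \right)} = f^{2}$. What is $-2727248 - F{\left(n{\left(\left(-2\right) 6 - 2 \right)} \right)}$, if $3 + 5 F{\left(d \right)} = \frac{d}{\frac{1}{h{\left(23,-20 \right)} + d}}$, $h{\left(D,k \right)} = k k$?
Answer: $- \frac{13596337}{5} \approx -2.7193 \cdot 10^{6}$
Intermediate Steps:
$h{\left(D,k \right)} = k^{2}$
$n{\left(f \right)} = 6 - f^{2}$
$F{\left(d \right)} = - \frac{3}{5} + \frac{d \left(400 + d\right)}{5}$ ($F{\left(d \right)} = - \frac{3}{5} + \frac{d \frac{1}{\frac{1}{\left(-20\right)^{2} + d}}}{5} = - \frac{3}{5} + \frac{d \frac{1}{\frac{1}{400 + d}}}{5} = - \frac{3}{5} + \frac{d \left(400 + d\right)}{5}$)
$-2727248 - F{\left(n{\left(\left(-2\right) 6 - 2 \right)} \right)} = -2727248 - \left(- \frac{3}{5} + 80 \left(6 - \left(\left(-2\right) 6 - 2\right)^{2}\right) + \frac{\left(6 - \left(\left(-2\right) 6 - 2\right)^{2}\right)^{2}}{5}\right) = -2727248 - \left(- \frac{3}{5} + 80 \left(6 - \left(-12 - 2\right)^{2}\right) + \frac{\left(6 - \left(-12 - 2\right)^{2}\right)^{2}}{5}\right) = -2727248 - \left(- \frac{3}{5} + 80 \left(6 - \left(-14\right)^{2}\right) + \frac{\left(6 - \left(-14\right)^{2}\right)^{2}}{5}\right) = -2727248 - \left(- \frac{3}{5} + 80 \left(6 - 196\right) + \frac{\left(6 - 196\right)^{2}}{5}\right) = -2727248 - \left(- \frac{3}{5} + 80 \left(-190\right) + \frac{\left(-190\right)^{2}}{5}\right) = -2727248 - \left(- \frac{3}{5} - 15200 + \frac{1}{5} \cdot 36100\right) = -2727248 - \left(- \frac{3}{5} - 15200 + 7220\right) = -2727248 - - \frac{39903}{5} = -2727248 + \frac{39903}{5} = - \frac{13596337}{5}$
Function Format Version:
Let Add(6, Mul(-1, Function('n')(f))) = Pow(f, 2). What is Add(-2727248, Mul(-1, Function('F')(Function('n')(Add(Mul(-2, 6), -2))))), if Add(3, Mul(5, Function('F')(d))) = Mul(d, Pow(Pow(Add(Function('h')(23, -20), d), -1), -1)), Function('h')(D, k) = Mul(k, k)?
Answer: Rational(-13596337, 5) ≈ -2.7193e+6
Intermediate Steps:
Function('h')(D, k) = Pow(k, 2)
Function('n')(f) = Add(6, Mul(-1, Pow(f, 2)))
Function('F')(d) = Add(Rational(-3, 5), Mul(Rational(1, 5), d, Add(400, d))) (Function('F')(d) = Add(Rational(-3, 5), Mul(Rational(1, 5), Mul(d, Pow(Pow(Add(Pow(-20, 2), d), -1), -1)))) = Add(Rational(-3, 5), Mul(Rational(1, 5), Mul(d, Pow(Pow(Add(400, d), -1), -1)))) = Add(Rational(-3, 5), Mul(Rational(1, 5), Mul(d, Add(400, d)))) = Add(Rational(-3, 5), Mul(Rational(1, 5), d, Add(400, d))))
Add(-2727248, Mul(-1, Function('F')(Function('n')(Add(Mul(-2, 6), -2))))) = Add(-2727248, Mul(-1, Add(Rational(-3, 5), Mul(80, Add(6, Mul(-1, Pow(Add(Mul(-2, 6), -2), 2)))), Mul(Rational(1, 5), Pow(Add(6, Mul(-1, Pow(Add(Mul(-2, 6), -2), 2))), 2))))) = Add(-2727248, Mul(-1, Add(Rational(-3, 5), Mul(80, Add(6, Mul(-1, Pow(Add(-12, -2), 2)))), Mul(Rational(1, 5), Pow(Add(6, Mul(-1, Pow(Add(-12, -2), 2))), 2))))) = Add(-2727248, Mul(-1, Add(Rational(-3, 5), Mul(80, Add(6, Mul(-1, Pow(-14, 2)))), Mul(Rational(1, 5), Pow(Add(6, Mul(-1, Pow(-14, 2))), 2))))) = Add(-2727248, Mul(-1, Add(Rational(-3, 5), Mul(80, Add(6, Mul(-1, 196))), Mul(Rational(1, 5), Pow(Add(6, Mul(-1, 196)), 2))))) = Add(-2727248, Mul(-1, Add(Rational(-3, 5), Mul(80, Add(6, -196)), Mul(Rational(1, 5), Pow(Add(6, -196), 2))))) = Add(-2727248, Mul(-1, Add(Rational(-3, 5), Mul(80, -190), Mul(Rational(1, 5), Pow(-190, 2))))) = Add(-2727248, Mul(-1, Add(Rational(-3, 5), -15200, Mul(Rational(1, 5), 36100)))) = Add(-2727248, Mul(-1, Add(Rational(-3, 5), -15200, 7220))) = Add(-2727248, Mul(-1, Rational(-39903, 5))) = Add(-2727248, Rational(39903, 5)) = Rational(-13596337, 5)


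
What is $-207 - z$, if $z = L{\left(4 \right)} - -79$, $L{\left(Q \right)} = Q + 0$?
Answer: $-290$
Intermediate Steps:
$L{\left(Q \right)} = Q$
$z = 83$ ($z = 4 - -79 = 4 + 79 = 83$)
$-207 - z = -207 - 83 = -290$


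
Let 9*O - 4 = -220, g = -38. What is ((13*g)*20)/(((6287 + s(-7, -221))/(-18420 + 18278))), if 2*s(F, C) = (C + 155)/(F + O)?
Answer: 4349176/19493 ≈ 223.11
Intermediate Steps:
O = -24 (O = 4/9 + (⅑)*(-220) = 4/9 - 220/9 = -24)
s(F, C) = (155 + C)/(2*(-24 + F)) (s(F, C) = ((C + 155)/(F - 24))/2 = ((155 + C)/(-24 + F))/2 = (155 + C)/(2*(-24 + F)))
((13*g)*20)/(((6287 + s(-7, -221))/(-18420 + 18278))) = ((13*(-38))*20)/(((6287 + (155 - 221)/(2*(-24 - 7)))/(-18420 + 18278))) = (-494*20)/(((6287 + (½)*(-66)/(-31))/(-142))) = -9880*(-142/(6287 + (½)*(-1/31)*(-66))) = -9880*(-142/(6287 + 33/31)) = -9880/((194930/31)*(-1/142)) = -9880/(-97465/2201) = -9880*(-2201/97465) = 4349176/19493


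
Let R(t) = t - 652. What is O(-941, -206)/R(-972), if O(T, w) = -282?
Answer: 141/812 ≈ 0.17365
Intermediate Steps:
R(t) = -652 + t
O(-941, -206)/R(-972) = -282/(-652 - 972) = -282/(-1624) = -282*(-1/1624) = 141/812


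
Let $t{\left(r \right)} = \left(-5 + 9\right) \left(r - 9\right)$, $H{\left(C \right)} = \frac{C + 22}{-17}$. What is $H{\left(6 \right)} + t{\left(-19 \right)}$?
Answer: $- \frac{1932}{17} \approx -113.65$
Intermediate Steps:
$H{\left(C \right)} = - \frac{22}{17} - \frac{C}{17}$ ($H{\left(C \right)} = \left(22 + C\right) \left(- \frac{1}{17}\right) = - \frac{22}{17} - \frac{C}{17}$)
$t{\left(r \right)} = -36 + 4 r$ ($t{\left(r \right)} = 4 \left(-9 + r\right) = -36 + 4 r$)
$H{\left(6 \right)} + t{\left(-19 \right)} = \left(- \frac{22}{17} - \frac{6}{17}\right) + \left(-36 + 4 \left(-19\right)\right) = \left(- \frac{22}{17} - \frac{6}{17}\right) - 112 = - \frac{28}{17} - 112 = - \frac{1932}{17}$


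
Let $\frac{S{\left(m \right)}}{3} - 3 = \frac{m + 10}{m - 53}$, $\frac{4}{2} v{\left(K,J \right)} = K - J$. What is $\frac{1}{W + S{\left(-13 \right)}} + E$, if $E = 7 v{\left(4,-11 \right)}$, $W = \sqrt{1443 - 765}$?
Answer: $\frac{10068337}{191834} + \frac{484 \sqrt{678}}{287751} \approx 52.528$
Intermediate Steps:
$W = \sqrt{678} \approx 26.038$
$v{\left(K,J \right)} = \frac{K}{2} - \frac{J}{2}$ ($v{\left(K,J \right)} = \frac{K - J}{2} = \frac{K}{2} - \frac{J}{2}$)
$S{\left(m \right)} = 9 + \frac{3 \left(10 + m\right)}{-53 + m}$ ($S{\left(m \right)} = 9 + 3 \frac{m + 10}{m - 53} = 9 + 3 \frac{10 + m}{-53 + m} = 9 + \frac{3 \left(10 + m\right)}{-53 + m}$)
$E = \frac{105}{2}$ ($E = 7 \left(\frac{1}{2} \cdot 4 - - \frac{11}{2}\right) = 7 \left(2 + \frac{11}{2}\right) = 7 \cdot \frac{15}{2} = \frac{105}{2} \approx 52.5$)
$\frac{1}{W + S{\left(-13 \right)}} + E = \frac{1}{\sqrt{678} + \frac{3 \left(-149 + 4 \left(-13\right)\right)}{-53 - 13}} + \frac{105}{2} = \frac{1}{\sqrt{678} + \frac{3 \left(-149 - 52\right)}{-66}} + \frac{105}{2} = \frac{1}{\sqrt{678} + 3 \left(- \frac{1}{66}\right) \left(-201\right)} + \frac{105}{2} = \frac{1}{\sqrt{678} + \frac{201}{22}} + \frac{105}{2} = \frac{1}{\frac{201}{22} + \sqrt{678}} + \frac{105}{2} = \frac{105}{2} + \frac{1}{\frac{201}{22} + \sqrt{678}}$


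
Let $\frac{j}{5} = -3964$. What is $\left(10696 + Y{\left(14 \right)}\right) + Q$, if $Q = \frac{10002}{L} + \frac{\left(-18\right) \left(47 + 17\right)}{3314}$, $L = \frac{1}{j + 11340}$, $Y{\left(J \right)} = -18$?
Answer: $- \frac{140524009850}{1657} \approx -8.4806 \cdot 10^{7}$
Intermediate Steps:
$j = -19820$ ($j = 5 \left(-3964\right) = -19820$)
$L = - \frac{1}{8480}$ ($L = \frac{1}{-19820 + 11340} = \frac{1}{-8480} = - \frac{1}{8480} \approx -0.00011792$)
$Q = - \frac{140541703296}{1657}$ ($Q = \frac{10002}{- \frac{1}{8480}} + \frac{\left(-18\right) \left(47 + 17\right)}{3314} = 10002 \left(-8480\right) + \left(-18\right) 64 \cdot \frac{1}{3314} = -84816960 - \frac{576}{1657} = - \frac{140541703296}{1657} \approx -8.4817 \cdot 10^{7}$)
$\left(10696 + Y{\left(14 \right)}\right) + Q = \left(10696 - 18\right) - \frac{140541703296}{1657} = 10678 - \frac{140541703296}{1657} = - \frac{140524009850}{1657}$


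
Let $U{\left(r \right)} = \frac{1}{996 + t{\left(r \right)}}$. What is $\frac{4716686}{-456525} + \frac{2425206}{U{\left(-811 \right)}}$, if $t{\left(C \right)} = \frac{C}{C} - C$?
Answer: $\frac{2001758237106514}{456525} \approx 4.3848 \cdot 10^{9}$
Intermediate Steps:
$t{\left(C \right)} = 1 - C$
$U{\left(r \right)} = \frac{1}{997 - r}$ ($U{\left(r \right)} = \frac{1}{996 - \left(-1 + r\right)} = \frac{1}{997 - r}$)
$\frac{4716686}{-456525} + \frac{2425206}{U{\left(-811 \right)}} = \frac{4716686}{-456525} + \frac{2425206}{\left(-1\right) \frac{1}{-997 - 811}} = 4716686 \left(- \frac{1}{456525}\right) + \frac{2425206}{\left(-1\right) \frac{1}{-1808}} = - \frac{4716686}{456525} + \frac{2425206}{\left(-1\right) \left(- \frac{1}{1808}\right)} = - \frac{4716686}{456525} + 2425206 \frac{1}{\frac{1}{1808}} = - \frac{4716686}{456525} + 2425206 \cdot 1808 = - \frac{4716686}{456525} + 4384772448 = \frac{2001758237106514}{456525}$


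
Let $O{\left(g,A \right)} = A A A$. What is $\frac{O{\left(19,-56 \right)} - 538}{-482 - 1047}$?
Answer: $\frac{16014}{139} \approx 115.21$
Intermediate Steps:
$O{\left(g,A \right)} = A^{3}$ ($O{\left(g,A \right)} = A^{2} A = A^{3}$)
$\frac{O{\left(19,-56 \right)} - 538}{-482 - 1047} = \frac{\left(-56\right)^{3} - 538}{-482 - 1047} = \frac{-175616 - 538}{-1529} = \left(-176154\right) \left(- \frac{1}{1529}\right) = \frac{16014}{139}$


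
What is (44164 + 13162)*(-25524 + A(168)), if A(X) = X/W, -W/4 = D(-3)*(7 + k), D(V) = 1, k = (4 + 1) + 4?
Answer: -5853357219/4 ≈ -1.4633e+9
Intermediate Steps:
k = 9 (k = 5 + 4 = 9)
W = -64 (W = -4*(7 + 9) = -4*16 = -64)
A(X) = -X/64 (A(X) = X/(-64) = X*(-1/64) = -X/64)
(44164 + 13162)*(-25524 + A(168)) = (44164 + 13162)*(-25524 - 1/64*168) = 57326*(-25524 - 21/8) = 57326*(-204213/8) = -5853357219/4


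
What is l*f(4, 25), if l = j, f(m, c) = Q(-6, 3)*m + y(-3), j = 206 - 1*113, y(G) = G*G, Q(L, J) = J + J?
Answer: 3069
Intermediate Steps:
Q(L, J) = 2*J
y(G) = G²
j = 93 (j = 206 - 113 = 93)
f(m, c) = 9 + 6*m (f(m, c) = (2*3)*m + (-3)² = 6*m + 9 = 9 + 6*m)
l = 93
l*f(4, 25) = 93*(9 + 6*4) = 93*(9 + 24) = 93*33 = 3069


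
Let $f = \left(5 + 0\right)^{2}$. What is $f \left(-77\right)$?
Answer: $-1925$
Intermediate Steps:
$f = 25$ ($f = 5^{2} = 25$)
$f \left(-77\right) = 25 \left(-77\right) = -1925$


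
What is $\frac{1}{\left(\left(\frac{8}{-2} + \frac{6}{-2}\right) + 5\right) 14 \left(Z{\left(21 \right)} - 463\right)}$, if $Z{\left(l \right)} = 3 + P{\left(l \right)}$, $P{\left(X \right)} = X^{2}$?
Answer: $\frac{1}{532} \approx 0.0018797$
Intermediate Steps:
$Z{\left(l \right)} = 3 + l^{2}$
$\frac{1}{\left(\left(\frac{8}{-2} + \frac{6}{-2}\right) + 5\right) 14 \left(Z{\left(21 \right)} - 463\right)} = \frac{1}{\left(\left(\frac{8}{-2} + \frac{6}{-2}\right) + 5\right) 14 \left(\left(3 + 21^{2}\right) - 463\right)} = \frac{1}{\left(\left(8 \left(- \frac{1}{2}\right) + 6 \left(- \frac{1}{2}\right)\right) + 5\right) 14 \left(\left(3 + 441\right) - 463\right)} = \frac{1}{\left(\left(-4 - 3\right) + 5\right) 14 \left(444 - 463\right)} = \frac{1}{\left(-7 + 5\right) 14 \left(-19\right)} = \frac{1}{\left(-2\right) 14 \left(-19\right)} = \frac{1}{\left(-28\right) \left(-19\right)} = \frac{1}{532}$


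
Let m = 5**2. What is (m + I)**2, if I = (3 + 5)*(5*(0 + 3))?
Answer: 21025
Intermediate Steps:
m = 25
I = 120 (I = 8*(5*3) = 8*15 = 120)
(m + I)**2 = (25 + 120)**2 = 145**2 = 21025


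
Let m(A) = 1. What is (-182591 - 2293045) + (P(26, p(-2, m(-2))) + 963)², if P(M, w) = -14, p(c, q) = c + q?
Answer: -1575035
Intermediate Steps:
(-182591 - 2293045) + (P(26, p(-2, m(-2))) + 963)² = (-182591 - 2293045) + (-14 + 963)² = -2475636 + 949² = -2475636 + 900601 = -1575035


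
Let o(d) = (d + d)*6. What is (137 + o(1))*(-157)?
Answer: -23393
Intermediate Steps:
o(d) = 12*d (o(d) = (2*d)*6 = 12*d)
(137 + o(1))*(-157) = (137 + 12*1)*(-157) = (137 + 12)*(-157) = 149*(-157) = -23393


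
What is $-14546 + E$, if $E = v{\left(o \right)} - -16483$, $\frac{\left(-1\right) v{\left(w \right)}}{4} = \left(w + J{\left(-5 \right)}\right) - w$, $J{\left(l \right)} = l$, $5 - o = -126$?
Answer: $1957$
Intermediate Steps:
$o = 131$ ($o = 5 - -126 = 5 + 126 = 131$)
$v{\left(w \right)} = 20$ ($v{\left(w \right)} = - 4 \left(\left(w - 5\right) - w\right) = - 4 \left(\left(-5 + w\right) - w\right) = \left(-4\right) \left(-5\right) = 20$)
$E = 16503$ ($E = 20 - -16483 = 20 + 16483 = 16503$)
$-14546 + E = -14546 + 16503 = 1957$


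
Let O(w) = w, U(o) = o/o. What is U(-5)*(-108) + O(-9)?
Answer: -117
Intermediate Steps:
U(o) = 1
U(-5)*(-108) + O(-9) = 1*(-108) - 9 = -108 - 9 = -117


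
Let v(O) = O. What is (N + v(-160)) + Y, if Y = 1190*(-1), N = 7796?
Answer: 6446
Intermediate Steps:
Y = -1190
(N + v(-160)) + Y = (7796 - 160) - 1190 = 7636 - 1190 = 6446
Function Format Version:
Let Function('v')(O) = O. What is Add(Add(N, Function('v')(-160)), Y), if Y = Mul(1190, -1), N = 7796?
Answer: 6446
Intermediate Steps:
Y = -1190
Add(Add(N, Function('v')(-160)), Y) = Add(Add(7796, -160), -1190) = Add(7636, -1190) = 6446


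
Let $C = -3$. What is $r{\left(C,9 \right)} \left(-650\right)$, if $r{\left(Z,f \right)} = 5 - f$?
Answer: $2600$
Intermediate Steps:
$r{\left(C,9 \right)} \left(-650\right) = \left(5 - 9\right) \left(-650\right) = \left(-4\right) \left(-650\right) = 2600$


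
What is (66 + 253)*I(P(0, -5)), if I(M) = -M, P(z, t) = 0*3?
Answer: 0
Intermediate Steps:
P(z, t) = 0
(66 + 253)*I(P(0, -5)) = (66 + 253)*(-1*0) = 319*0 = 0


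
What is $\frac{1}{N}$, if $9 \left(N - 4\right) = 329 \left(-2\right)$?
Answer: $- \frac{9}{622} \approx -0.014469$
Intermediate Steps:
$N = - \frac{622}{9}$ ($N = 4 + \frac{329 \left(-2\right)}{9} = 4 + \frac{1}{9} \left(-658\right) = 4 - \frac{658}{9} = - \frac{622}{9} \approx -69.111$)
$\frac{1}{N} = \frac{1}{- \frac{622}{9}} = - \frac{9}{622}$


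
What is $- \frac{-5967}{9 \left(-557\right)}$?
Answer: $- \frac{663}{557} \approx -1.1903$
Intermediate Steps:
$- \frac{-5967}{9 \left(-557\right)} = - \frac{-5967}{-5013} = - \frac{\left(-5967\right) \left(-1\right)}{5013} = \left(-1\right) \frac{663}{557} = - \frac{663}{557}$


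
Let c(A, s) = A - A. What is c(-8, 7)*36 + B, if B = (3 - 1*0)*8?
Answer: 24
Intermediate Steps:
c(A, s) = 0
B = 24 (B = (3 + 0)*8 = 3*8 = 24)
c(-8, 7)*36 + B = 0*36 + 24 = 0 + 24 = 24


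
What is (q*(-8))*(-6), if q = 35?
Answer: 1680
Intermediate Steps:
(q*(-8))*(-6) = (35*(-8))*(-6) = -280*(-6) = 1680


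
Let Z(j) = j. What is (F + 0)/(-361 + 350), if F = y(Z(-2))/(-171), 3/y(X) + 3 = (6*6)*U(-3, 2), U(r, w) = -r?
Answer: 1/65835 ≈ 1.5189e-5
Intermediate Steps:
y(X) = 1/35 (y(X) = 3/(-3 + (6*6)*(-1*(-3))) = 3/(-3 + 36*3) = 3/(-3 + 108) = 3/105 = 3*(1/105) = 1/35)
F = -1/5985 (F = (1/35)/(-171) = (1/35)*(-1/171) = -1/5985 ≈ -0.00016708)
(F + 0)/(-361 + 350) = (-1/5985 + 0)/(-361 + 350) = -1/5985/(-11) = -1/5985*(-1/11) = 1/65835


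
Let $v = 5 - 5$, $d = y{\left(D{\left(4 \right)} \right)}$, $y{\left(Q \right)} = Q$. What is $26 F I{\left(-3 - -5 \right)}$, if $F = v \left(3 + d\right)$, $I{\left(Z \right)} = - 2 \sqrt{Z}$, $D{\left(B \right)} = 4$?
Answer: $0$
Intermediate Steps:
$d = 4$
$v = 0$
$F = 0$ ($F = 0 \left(3 + 4\right) = 0 \cdot 7 = 0$)
$26 F I{\left(-3 - -5 \right)} = 26 \cdot 0 \left(- 2 \sqrt{-3 - -5}\right) = 0 \left(- 2 \sqrt{-3 + 5}\right) = 0 \left(- 2 \sqrt{2}\right) = 0$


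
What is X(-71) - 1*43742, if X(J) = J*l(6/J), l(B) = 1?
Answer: -43813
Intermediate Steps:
X(J) = J (X(J) = J*1 = J)
X(-71) - 1*43742 = -71 - 1*43742 = -71 - 43742 = -43813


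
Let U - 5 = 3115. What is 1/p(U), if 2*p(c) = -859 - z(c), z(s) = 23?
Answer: -1/441 ≈ -0.0022676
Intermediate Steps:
U = 3120 (U = 5 + 3115 = 3120)
p(c) = -441 (p(c) = (-859 - 1*23)/2 = (-859 - 23)/2 = (½)*(-882) = -441)
1/p(U) = 1/(-441) = -1/441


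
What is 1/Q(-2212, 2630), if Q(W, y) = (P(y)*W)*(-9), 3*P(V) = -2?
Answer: -1/13272 ≈ -7.5347e-5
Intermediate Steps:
P(V) = -2/3 (P(V) = (1/3)*(-2) = -2/3)
Q(W, y) = 6*W (Q(W, y) = -2*W/3*(-9) = 6*W)
1/Q(-2212, 2630) = 1/(6*(-2212)) = 1/(-13272) = -1/13272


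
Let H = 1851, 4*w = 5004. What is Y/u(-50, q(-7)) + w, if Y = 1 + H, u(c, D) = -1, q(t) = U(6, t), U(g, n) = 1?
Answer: -601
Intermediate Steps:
w = 1251 (w = (¼)*5004 = 1251)
q(t) = 1
Y = 1852 (Y = 1 + 1851 = 1852)
Y/u(-50, q(-7)) + w = 1852/(-1) + 1251 = 1852*(-1) + 1251 = -1852 + 1251 = -601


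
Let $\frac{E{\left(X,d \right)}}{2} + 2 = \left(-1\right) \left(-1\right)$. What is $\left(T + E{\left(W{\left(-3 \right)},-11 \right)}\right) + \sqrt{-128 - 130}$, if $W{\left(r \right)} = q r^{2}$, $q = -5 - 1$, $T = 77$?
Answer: $75 + i \sqrt{258} \approx 75.0 + 16.062 i$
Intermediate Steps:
$q = -6$ ($q = -5 - 1 = -6$)
$W{\left(r \right)} = - 6 r^{2}$
$E{\left(X,d \right)} = -2$ ($E{\left(X,d \right)} = -4 + 2 \left(\left(-1\right) \left(-1\right)\right) = -4 + 2 \cdot 1 = -4 + 2 = -2$)
$\left(T + E{\left(W{\left(-3 \right)},-11 \right)}\right) + \sqrt{-128 - 130} = \left(77 - 2\right) + \sqrt{-128 - 130} = 75 + \sqrt{-258} = 75 + i \sqrt{258}$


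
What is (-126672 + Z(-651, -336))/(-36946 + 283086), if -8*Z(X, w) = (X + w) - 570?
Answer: -1011819/1969120 ≈ -0.51384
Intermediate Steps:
Z(X, w) = 285/4 - X/8 - w/8 (Z(X, w) = -((X + w) - 570)/8 = -(-570 + X + w)/8 = 285/4 - X/8 - w/8)
(-126672 + Z(-651, -336))/(-36946 + 283086) = (-126672 + (285/4 - ⅛*(-651) - ⅛*(-336)))/(-36946 + 283086) = (-126672 + (285/4 + 651/8 + 42))/246140 = (-126672 + 1557/8)*(1/246140) = -1011819/8*1/246140 = -1011819/1969120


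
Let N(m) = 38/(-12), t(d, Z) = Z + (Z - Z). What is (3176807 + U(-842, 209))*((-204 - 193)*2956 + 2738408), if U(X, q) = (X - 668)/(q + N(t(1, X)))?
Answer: 1227910495084892/247 ≈ 4.9713e+12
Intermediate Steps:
t(d, Z) = Z (t(d, Z) = Z + 0 = Z)
N(m) = -19/6 (N(m) = 38*(-1/12) = -19/6)
U(X, q) = (-668 + X)/(-19/6 + q) (U(X, q) = (X - 668)/(q - 19/6) = (-668 + X)/(-19/6 + q))
(3176807 + U(-842, 209))*((-204 - 193)*2956 + 2738408) = (3176807 + 6*(-668 - 842)/(-19 + 6*209))*((-204 - 193)*2956 + 2738408) = (3176807 + 6*(-1510)/(-19 + 1254))*(-397*2956 + 2738408) = (3176807 + 6*(-1510)/1235)*(-1173532 + 2738408) = (3176807 + 6*(1/1235)*(-1510))*1564876 = (3176807 - 1812/247)*1564876 = (784669517/247)*1564876 = 1227910495084892/247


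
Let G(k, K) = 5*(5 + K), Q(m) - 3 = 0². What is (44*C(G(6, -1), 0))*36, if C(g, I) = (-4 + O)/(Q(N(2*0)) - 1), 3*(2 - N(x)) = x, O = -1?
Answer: -3960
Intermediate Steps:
N(x) = 2 - x/3
Q(m) = 3 (Q(m) = 3 + 0² = 3 + 0 = 3)
G(k, K) = 25 + 5*K
C(g, I) = -5/2 (C(g, I) = (-4 - 1)/(3 - 1) = -5/2)
(44*C(G(6, -1), 0))*36 = (44*(-5/2))*36 = -110*36 = -3960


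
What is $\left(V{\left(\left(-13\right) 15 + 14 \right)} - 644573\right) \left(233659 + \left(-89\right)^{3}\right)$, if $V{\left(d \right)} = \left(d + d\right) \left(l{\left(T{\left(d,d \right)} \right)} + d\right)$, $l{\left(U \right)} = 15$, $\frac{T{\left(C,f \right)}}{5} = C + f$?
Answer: $275471740110$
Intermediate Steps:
$T{\left(C,f \right)} = 5 C + 5 f$ ($T{\left(C,f \right)} = 5 \left(C + f\right) = 5 C + 5 f$)
$V{\left(d \right)} = 2 d \left(15 + d\right)$ ($V{\left(d \right)} = \left(d + d\right) \left(15 + d\right) = 2 d \left(15 + d\right)$)
$\left(V{\left(\left(-13\right) 15 + 14 \right)} - 644573\right) \left(233659 + \left(-89\right)^{3}\right) = \left(2 \left(\left(-13\right) 15 + 14\right) \left(15 + \left(\left(-13\right) 15 + 14\right)\right) - 644573\right) \left(233659 + \left(-89\right)^{3}\right) = \left(2 \left(-195 + 14\right) \left(15 + \left(-195 + 14\right)\right) - 644573\right) \left(233659 - 704969\right) = \left(2 \left(-181\right) \left(15 - 181\right) - 644573\right) \left(-471310\right) = \left(2 \left(-181\right) \left(-166\right) - 644573\right) \left(-471310\right) = \left(60092 - 644573\right) \left(-471310\right) = \left(-584481\right) \left(-471310\right) = 275471740110$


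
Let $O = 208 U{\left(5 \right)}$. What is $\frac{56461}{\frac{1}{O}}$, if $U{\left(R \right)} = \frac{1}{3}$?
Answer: $\frac{11743888}{3} \approx 3.9146 \cdot 10^{6}$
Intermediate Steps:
$U{\left(R \right)} = \frac{1}{3}$
$O = \frac{208}{3}$ ($O = 208 \cdot \frac{1}{3} = \frac{208}{3} \approx 69.333$)
$\frac{56461}{\frac{1}{O}} = \frac{56461}{\frac{1}{\frac{208}{3}}} = \frac{56461}{\frac{3}{208}} = 56461 \cdot \frac{208}{3} = \frac{11743888}{3}$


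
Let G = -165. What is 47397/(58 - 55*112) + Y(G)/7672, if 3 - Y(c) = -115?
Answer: -30242479/3901212 ≈ -7.7521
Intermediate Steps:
Y(c) = 118 (Y(c) = 3 - 1*(-115) = 3 + 115 = 118)
47397/(58 - 55*112) + Y(G)/7672 = 47397/(58 - 55*112) + 118/7672 = 47397/(58 - 6160) + 118*(1/7672) = 47397/(-6102) + 59/3836 = 47397*(-1/6102) + 59/3836 = -15799/2034 + 59/3836 = -30242479/3901212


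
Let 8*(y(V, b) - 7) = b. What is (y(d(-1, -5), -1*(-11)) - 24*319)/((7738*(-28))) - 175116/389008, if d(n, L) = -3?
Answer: -17483172859/42142014656 ≈ -0.41486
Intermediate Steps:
y(V, b) = 7 + b/8
(y(d(-1, -5), -1*(-11)) - 24*319)/((7738*(-28))) - 175116/389008 = ((7 + (-1*(-11))/8) - 24*319)/((7738*(-28))) - 175116/389008 = ((7 + (⅛)*11) - 7656)/(-216664) - 175116*1/389008 = ((7 + 11/8) - 7656)*(-1/216664) - 43779/97252 = (67/8 - 7656)*(-1/216664) - 43779/97252 = -61181/8*(-1/216664) - 43779/97252 = 61181/1733312 - 43779/97252 = -17483172859/42142014656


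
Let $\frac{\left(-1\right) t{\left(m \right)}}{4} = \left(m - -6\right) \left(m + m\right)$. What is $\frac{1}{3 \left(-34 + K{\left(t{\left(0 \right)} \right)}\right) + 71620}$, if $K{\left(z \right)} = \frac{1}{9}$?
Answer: $\frac{3}{214555} \approx 1.3982 \cdot 10^{-5}$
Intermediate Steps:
$t{\left(m \right)} = - 8 m \left(6 + m\right)$ ($t{\left(m \right)} = - 4 \left(m - -6\right) \left(m + m\right) = - 4 \left(m + 6\right) 2 m = - 4 \left(6 + m\right) 2 m = - 4 \cdot 2 m \left(6 + m\right) = - 8 m \left(6 + m\right)$)
$K{\left(z \right)} = \frac{1}{9}$
$\frac{1}{3 \left(-34 + K{\left(t{\left(0 \right)} \right)}\right) + 71620} = \frac{1}{3 \left(-34 + \frac{1}{9}\right) + 71620} = \frac{1}{3 \left(- \frac{305}{9}\right) + 71620} = \frac{1}{- \frac{305}{3} + 71620} = \frac{1}{\frac{214555}{3}} = \frac{3}{214555}$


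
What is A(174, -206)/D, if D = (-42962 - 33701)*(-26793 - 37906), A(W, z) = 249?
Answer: 249/4960019437 ≈ 5.0201e-8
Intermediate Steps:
D = 4960019437 (D = -76663*(-64699) = 4960019437)
A(174, -206)/D = 249/4960019437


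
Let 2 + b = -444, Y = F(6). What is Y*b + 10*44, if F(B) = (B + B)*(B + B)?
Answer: -63784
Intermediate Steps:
F(B) = 4*B**2 (F(B) = (2*B)*(2*B) = 4*B**2)
Y = 144 (Y = 4*6**2 = 4*36 = 144)
b = -446 (b = -2 - 444 = -446)
Y*b + 10*44 = 144*(-446) + 10*44 = -64224 + 440 = -63784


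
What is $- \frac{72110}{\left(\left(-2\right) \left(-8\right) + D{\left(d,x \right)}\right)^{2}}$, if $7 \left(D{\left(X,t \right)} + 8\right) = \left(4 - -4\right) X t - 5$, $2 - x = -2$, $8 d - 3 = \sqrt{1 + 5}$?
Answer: $- \frac{4787743450}{5000043} + \frac{197869840 \sqrt{6}}{1666681} \approx -666.73$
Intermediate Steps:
$d = \frac{3}{8} + \frac{\sqrt{6}}{8}$ ($d = \frac{3}{8} + \frac{\sqrt{1 + 5}}{8} = \frac{3}{8} + \frac{\sqrt{6}}{8} \approx 0.68119$)
$x = 4$ ($x = 2 - -2 = 2 + 2 = 4$)
$D{\left(X,t \right)} = - \frac{61}{7} + \frac{8 X t}{7}$ ($D{\left(X,t \right)} = -8 + \frac{\left(4 - -4\right) X t - 5}{7} = -8 + \frac{\left(4 + 4\right) X t - 5}{7} = -8 + \frac{8 X t - 5}{7} = -8 + \frac{-5 + 8 X t}{7} = -8 + \left(- \frac{5}{7} + \frac{8 X t}{7}\right) = - \frac{61}{7} + \frac{8 X t}{7}$)
$- \frac{72110}{\left(\left(-2\right) \left(-8\right) + D{\left(d,x \right)}\right)^{2}} = - \frac{72110}{\left(\left(-2\right) \left(-8\right) - \left(\frac{61}{7} - \frac{8}{7} \left(\frac{3}{8} + \frac{\sqrt{6}}{8}\right) 4\right)\right)^{2}} = - \frac{72110}{\left(16 - \left(7 - \frac{4 \sqrt{6}}{7}\right)\right)^{2}} = - \frac{72110}{\left(9 + \frac{4 \sqrt{6}}{7}\right)^{2}}$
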